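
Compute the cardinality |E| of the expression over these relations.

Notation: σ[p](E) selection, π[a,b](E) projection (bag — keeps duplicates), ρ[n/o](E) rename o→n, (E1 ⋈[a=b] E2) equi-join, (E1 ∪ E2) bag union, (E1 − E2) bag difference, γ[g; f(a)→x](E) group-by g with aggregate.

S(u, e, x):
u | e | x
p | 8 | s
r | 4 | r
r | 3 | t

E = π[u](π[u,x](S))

Row counts bottom-up:
  S → 3
  π[u,x](S) → 3
  π[u](π[u,x](S)) → 3

|E| = 3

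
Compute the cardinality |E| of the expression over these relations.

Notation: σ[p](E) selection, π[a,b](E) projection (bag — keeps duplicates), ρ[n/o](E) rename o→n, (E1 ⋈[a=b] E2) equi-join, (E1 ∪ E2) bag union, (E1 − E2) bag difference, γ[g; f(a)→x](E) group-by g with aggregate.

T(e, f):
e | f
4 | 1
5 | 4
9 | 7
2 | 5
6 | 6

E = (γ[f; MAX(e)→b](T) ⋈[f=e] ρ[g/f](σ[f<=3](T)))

Subexpression sizes:
  T → 5
  γ[f; MAX(e)→b](T) → 5
  T → 5
  σ[f<=3](T) → 1
  ρ[g/f](σ[f<=3](T)) → 1
  (γ[f; MAX(e)→b](T) ⋈[f=e] ρ[g/f](σ[f<=3](T))) → 1

|E| = 1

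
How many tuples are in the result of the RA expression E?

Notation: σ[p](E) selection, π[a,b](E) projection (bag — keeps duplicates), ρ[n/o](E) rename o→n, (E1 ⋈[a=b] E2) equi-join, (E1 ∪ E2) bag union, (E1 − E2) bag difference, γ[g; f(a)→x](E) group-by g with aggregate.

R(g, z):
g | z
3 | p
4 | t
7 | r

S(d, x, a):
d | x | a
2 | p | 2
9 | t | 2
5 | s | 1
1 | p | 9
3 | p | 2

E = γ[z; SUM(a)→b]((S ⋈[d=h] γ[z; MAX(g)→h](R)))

Stepwise |·|:
  S → 5
  R → 3
  γ[z; MAX(g)→h](R) → 3
  (S ⋈[d=h] γ[z; MAX(g)→h](R)) → 1
  γ[z; SUM(a)→b]((S ⋈[d=h] γ[z; MAX(g)→h](R))) → 1

|E| = 1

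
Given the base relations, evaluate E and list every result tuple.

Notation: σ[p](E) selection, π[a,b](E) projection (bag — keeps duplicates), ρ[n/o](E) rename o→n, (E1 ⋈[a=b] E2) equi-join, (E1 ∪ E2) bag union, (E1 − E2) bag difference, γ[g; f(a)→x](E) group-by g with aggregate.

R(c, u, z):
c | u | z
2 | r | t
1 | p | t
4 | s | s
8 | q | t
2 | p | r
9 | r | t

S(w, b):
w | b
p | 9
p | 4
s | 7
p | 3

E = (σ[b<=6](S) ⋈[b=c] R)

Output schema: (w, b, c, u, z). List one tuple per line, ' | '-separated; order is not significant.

Subexpression sizes:
  S → 4
  σ[b<=6](S) → 2
  R → 6
  (σ[b<=6](S) ⋈[b=c] R) → 1

== RESULT ==
w | b | c | u | z
p | 4 | 4 | s | s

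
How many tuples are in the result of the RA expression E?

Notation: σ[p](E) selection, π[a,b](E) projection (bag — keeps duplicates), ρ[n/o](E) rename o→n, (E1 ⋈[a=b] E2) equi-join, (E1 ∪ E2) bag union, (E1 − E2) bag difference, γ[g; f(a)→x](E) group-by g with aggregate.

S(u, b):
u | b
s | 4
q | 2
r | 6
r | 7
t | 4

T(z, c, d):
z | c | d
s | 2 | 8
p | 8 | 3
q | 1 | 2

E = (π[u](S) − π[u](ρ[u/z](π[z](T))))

Row counts bottom-up:
  S → 5
  π[u](S) → 5
  T → 3
  π[z](T) → 3
  ρ[u/z](π[z](T)) → 3
  π[u](ρ[u/z](π[z](T))) → 3
  (π[u](S) − π[u](ρ[u/z](π[z](T)))) → 3

|E| = 3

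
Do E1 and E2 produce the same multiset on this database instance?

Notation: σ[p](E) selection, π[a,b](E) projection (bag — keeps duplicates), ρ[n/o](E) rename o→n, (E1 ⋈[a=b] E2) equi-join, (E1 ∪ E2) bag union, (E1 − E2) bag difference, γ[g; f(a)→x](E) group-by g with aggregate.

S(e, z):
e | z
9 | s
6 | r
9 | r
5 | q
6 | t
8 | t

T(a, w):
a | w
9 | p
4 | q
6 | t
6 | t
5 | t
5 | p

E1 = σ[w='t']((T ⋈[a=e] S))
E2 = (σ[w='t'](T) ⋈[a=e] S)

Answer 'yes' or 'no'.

E1 row counts bottom-up:
  T → 6
  S → 6
  (T ⋈[a=e] S) → 8
  σ[w='t']((T ⋈[a=e] S)) → 5
E2 row counts bottom-up:
  T → 6
  σ[w='t'](T) → 3
  S → 6
  (σ[w='t'](T) ⋈[a=e] S) → 5

E1 and E2 produce the same multiset:
a | w | e | z
5 | t | 5 | q
6 | t | 6 | r
6 | t | 6 | r
6 | t | 6 | t
6 | t | 6 | t

yes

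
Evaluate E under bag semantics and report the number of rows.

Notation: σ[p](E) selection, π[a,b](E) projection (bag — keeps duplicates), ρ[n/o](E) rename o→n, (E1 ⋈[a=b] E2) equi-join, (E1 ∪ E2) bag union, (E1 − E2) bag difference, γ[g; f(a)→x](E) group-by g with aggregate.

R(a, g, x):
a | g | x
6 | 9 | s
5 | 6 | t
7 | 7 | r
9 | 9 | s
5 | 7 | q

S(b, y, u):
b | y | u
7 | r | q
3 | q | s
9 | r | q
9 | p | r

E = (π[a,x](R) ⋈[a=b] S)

Row counts bottom-up:
  R → 5
  π[a,x](R) → 5
  S → 4
  (π[a,x](R) ⋈[a=b] S) → 3

|E| = 3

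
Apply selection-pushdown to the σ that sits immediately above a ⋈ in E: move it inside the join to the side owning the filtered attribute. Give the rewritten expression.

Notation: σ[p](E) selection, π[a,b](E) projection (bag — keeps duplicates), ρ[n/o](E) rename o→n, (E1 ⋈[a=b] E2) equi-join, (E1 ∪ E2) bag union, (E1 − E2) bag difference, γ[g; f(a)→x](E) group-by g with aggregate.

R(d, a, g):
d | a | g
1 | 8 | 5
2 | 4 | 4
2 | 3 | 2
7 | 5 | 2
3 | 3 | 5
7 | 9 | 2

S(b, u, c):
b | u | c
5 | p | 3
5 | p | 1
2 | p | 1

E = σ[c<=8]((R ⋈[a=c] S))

σ filters on c, owned by the right side.
E' = (R ⋈[a=c] σ[c<=8](S))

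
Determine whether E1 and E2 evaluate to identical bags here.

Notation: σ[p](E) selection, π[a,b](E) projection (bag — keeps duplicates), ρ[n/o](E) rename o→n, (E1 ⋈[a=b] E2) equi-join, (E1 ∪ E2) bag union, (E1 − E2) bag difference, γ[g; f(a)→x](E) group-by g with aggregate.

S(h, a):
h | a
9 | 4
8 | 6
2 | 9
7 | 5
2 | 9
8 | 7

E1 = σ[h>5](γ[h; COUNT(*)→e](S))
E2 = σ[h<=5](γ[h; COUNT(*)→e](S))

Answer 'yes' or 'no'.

E1 stepwise |·|:
  S → 6
  γ[h; COUNT(*)→e](S) → 4
  σ[h>5](γ[h; COUNT(*)→e](S)) → 3
E2 stepwise |·|:
  S → 6
  γ[h; COUNT(*)→e](S) → 4
  σ[h<=5](γ[h; COUNT(*)→e](S)) → 1

E1 result:
h | e
7 | 1
8 | 2
9 | 1
E2 result:
h | e
2 | 2
Witness: (8, 2) appears 1× in E1 but 0× in E2.

no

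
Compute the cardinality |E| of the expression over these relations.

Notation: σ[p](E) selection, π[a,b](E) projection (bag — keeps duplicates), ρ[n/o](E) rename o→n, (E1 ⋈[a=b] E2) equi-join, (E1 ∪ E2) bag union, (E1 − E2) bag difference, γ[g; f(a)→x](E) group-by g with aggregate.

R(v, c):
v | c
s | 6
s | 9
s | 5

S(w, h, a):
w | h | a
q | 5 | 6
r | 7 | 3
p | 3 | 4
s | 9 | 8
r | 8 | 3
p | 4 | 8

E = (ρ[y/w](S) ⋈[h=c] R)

Row counts bottom-up:
  S → 6
  ρ[y/w](S) → 6
  R → 3
  (ρ[y/w](S) ⋈[h=c] R) → 2

|E| = 2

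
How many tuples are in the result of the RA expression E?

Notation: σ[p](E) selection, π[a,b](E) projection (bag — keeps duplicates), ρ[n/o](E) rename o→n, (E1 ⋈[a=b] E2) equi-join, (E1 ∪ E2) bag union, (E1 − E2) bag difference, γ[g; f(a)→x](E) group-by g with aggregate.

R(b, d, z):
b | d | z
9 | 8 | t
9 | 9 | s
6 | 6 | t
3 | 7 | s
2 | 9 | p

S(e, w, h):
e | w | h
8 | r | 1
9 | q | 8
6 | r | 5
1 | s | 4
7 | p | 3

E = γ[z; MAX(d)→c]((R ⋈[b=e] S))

Per-node cardinality:
  R → 5
  S → 5
  (R ⋈[b=e] S) → 3
  γ[z; MAX(d)→c]((R ⋈[b=e] S)) → 2

|E| = 2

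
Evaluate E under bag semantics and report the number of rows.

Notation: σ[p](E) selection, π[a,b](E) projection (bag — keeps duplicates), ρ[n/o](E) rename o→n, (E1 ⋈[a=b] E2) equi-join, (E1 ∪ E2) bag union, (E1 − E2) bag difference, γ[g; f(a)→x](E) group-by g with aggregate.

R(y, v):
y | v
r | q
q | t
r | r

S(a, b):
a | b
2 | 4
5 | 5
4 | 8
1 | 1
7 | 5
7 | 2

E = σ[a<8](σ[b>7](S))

Stepwise |·|:
  S → 6
  σ[b>7](S) → 1
  σ[a<8](σ[b>7](S)) → 1

|E| = 1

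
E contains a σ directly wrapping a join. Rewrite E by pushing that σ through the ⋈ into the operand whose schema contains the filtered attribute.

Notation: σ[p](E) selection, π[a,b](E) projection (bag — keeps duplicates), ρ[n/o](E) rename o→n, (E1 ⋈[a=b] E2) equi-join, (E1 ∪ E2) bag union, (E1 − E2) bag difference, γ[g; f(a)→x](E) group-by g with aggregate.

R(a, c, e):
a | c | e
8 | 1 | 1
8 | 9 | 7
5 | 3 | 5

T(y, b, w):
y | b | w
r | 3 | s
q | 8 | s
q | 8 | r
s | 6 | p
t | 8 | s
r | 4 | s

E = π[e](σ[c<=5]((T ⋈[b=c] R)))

σ filters on c, owned by the right side.
E' = π[e]((T ⋈[b=c] σ[c<=5](R)))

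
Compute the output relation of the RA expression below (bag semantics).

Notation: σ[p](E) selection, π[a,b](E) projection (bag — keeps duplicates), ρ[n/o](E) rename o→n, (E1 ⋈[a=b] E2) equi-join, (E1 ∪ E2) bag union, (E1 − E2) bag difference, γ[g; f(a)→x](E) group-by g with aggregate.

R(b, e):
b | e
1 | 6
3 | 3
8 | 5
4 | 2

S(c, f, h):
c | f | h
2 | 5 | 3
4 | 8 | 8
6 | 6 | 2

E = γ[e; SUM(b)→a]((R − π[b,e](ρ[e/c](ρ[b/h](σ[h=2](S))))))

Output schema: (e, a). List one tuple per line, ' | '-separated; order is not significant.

Subexpression sizes:
  R → 4
  S → 3
  σ[h=2](S) → 1
  ρ[b/h](σ[h=2](S)) → 1
  ρ[e/c](ρ[b/h](σ[h=2](S))) → 1
  π[b,e](ρ[e/c](ρ[b/h](σ[h=2](S)))) → 1
  (R − π[b,e](ρ[e/c](ρ[b/h](σ[h=2](S))))) → 4
  γ[e; SUM(b)→a]((R − π[b,e](ρ[e/c](ρ[b/h](σ[h=2](S)))))) → 4

== RESULT ==
e | a
2 | 4
3 | 3
5 | 8
6 | 1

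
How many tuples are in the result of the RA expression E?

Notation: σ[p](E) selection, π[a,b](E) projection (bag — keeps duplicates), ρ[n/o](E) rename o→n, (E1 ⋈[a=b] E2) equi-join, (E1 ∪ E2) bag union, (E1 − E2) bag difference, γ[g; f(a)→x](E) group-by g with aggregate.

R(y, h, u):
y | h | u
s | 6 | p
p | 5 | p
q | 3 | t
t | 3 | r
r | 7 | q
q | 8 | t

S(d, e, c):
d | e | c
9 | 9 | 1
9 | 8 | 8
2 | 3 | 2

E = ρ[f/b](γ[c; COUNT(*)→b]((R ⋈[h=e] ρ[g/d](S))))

Stepwise |·|:
  R → 6
  S → 3
  ρ[g/d](S) → 3
  (R ⋈[h=e] ρ[g/d](S)) → 3
  γ[c; COUNT(*)→b]((R ⋈[h=e] ρ[g/d](S))) → 2
  ρ[f/b](γ[c; COUNT(*)→b]((R ⋈[h=e] ρ[g/d](S)))) → 2

|E| = 2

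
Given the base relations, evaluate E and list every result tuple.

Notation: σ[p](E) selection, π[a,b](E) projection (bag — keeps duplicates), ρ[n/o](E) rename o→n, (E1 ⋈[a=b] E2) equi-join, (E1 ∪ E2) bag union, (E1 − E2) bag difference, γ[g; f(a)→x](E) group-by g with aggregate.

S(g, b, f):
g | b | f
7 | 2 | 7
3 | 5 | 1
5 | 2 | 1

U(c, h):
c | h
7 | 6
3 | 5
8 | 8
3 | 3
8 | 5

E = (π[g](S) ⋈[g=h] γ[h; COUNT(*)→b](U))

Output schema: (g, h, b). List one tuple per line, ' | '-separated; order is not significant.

Subexpression sizes:
  S → 3
  π[g](S) → 3
  U → 5
  γ[h; COUNT(*)→b](U) → 4
  (π[g](S) ⋈[g=h] γ[h; COUNT(*)→b](U)) → 2

== RESULT ==
g | h | b
3 | 3 | 1
5 | 5 | 2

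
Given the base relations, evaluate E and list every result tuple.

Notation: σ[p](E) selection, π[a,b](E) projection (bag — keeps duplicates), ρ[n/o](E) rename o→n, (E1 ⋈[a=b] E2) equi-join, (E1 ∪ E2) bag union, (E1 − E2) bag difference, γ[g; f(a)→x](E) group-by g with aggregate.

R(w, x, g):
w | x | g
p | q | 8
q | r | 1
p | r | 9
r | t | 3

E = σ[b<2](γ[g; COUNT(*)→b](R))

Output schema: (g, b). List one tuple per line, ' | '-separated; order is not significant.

Subexpression sizes:
  R → 4
  γ[g; COUNT(*)→b](R) → 4
  σ[b<2](γ[g; COUNT(*)→b](R)) → 4

== RESULT ==
g | b
1 | 1
3 | 1
8 | 1
9 | 1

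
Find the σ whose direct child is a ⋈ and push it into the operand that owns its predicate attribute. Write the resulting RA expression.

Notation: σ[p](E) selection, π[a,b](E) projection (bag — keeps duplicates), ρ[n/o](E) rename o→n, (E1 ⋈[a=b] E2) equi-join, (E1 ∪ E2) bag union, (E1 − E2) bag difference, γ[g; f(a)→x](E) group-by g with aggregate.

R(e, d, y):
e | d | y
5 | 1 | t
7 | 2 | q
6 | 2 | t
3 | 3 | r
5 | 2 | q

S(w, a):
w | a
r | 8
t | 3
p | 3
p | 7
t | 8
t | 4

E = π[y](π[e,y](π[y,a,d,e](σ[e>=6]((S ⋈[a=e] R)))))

σ filters on e, owned by the right side.
E' = π[y](π[e,y](π[y,a,d,e]((S ⋈[a=e] σ[e>=6](R)))))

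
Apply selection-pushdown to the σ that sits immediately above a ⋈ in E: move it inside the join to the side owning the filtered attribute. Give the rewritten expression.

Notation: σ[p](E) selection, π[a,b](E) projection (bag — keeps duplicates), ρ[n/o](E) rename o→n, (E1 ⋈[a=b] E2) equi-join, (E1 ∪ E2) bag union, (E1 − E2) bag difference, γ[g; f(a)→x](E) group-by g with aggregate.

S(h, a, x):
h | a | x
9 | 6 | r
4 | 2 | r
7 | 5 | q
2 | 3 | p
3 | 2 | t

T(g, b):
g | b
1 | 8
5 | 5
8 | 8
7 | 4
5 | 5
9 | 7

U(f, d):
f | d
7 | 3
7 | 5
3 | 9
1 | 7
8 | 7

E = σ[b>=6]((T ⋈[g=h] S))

σ filters on b, owned by the left side.
E' = (σ[b>=6](T) ⋈[g=h] S)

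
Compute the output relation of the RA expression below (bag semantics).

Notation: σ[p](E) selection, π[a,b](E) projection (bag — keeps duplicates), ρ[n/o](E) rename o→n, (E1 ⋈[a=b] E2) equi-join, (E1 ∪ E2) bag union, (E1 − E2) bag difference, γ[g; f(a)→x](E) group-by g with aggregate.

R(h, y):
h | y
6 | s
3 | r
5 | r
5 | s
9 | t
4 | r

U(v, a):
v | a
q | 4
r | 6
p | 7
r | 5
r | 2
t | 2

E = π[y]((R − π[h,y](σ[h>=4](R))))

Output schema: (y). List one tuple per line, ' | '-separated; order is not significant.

Row counts bottom-up:
  R → 6
  R → 6
  σ[h>=4](R) → 5
  π[h,y](σ[h>=4](R)) → 5
  (R − π[h,y](σ[h>=4](R))) → 1
  π[y]((R − π[h,y](σ[h>=4](R)))) → 1

== RESULT ==
y
r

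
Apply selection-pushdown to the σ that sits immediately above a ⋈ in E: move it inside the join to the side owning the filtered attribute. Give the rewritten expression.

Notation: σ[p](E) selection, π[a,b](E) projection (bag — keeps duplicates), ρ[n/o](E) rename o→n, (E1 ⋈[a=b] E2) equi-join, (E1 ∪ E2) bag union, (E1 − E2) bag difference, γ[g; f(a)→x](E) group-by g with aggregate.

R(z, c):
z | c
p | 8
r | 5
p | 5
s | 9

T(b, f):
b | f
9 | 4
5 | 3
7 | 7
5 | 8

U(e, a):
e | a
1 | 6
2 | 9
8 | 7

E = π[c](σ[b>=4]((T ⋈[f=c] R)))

σ filters on b, owned by the left side.
E' = π[c]((σ[b>=4](T) ⋈[f=c] R))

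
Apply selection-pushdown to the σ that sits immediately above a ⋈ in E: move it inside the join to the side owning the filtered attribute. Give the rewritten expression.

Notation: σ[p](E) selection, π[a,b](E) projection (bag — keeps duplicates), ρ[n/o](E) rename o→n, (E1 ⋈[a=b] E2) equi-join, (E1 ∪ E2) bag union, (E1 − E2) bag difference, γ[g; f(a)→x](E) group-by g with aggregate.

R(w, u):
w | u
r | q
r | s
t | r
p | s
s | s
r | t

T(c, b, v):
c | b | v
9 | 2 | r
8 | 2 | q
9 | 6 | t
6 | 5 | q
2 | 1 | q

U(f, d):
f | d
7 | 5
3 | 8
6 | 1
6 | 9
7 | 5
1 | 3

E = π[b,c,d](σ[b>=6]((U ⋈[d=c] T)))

σ filters on b, owned by the right side.
E' = π[b,c,d]((U ⋈[d=c] σ[b>=6](T)))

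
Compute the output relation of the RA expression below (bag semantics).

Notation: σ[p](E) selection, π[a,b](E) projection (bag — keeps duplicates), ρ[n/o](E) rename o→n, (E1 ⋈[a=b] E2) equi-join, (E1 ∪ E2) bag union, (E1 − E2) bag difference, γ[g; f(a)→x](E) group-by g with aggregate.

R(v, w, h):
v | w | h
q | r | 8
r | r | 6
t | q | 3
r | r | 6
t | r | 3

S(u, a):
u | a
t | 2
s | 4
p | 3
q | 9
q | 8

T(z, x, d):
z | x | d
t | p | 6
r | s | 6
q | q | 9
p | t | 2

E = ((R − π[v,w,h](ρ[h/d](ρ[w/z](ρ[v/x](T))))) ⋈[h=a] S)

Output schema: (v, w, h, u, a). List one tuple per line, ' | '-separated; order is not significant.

Stepwise |·|:
  R → 5
  T → 4
  ρ[v/x](T) → 4
  ρ[w/z](ρ[v/x](T)) → 4
  ρ[h/d](ρ[w/z](ρ[v/x](T))) → 4
  π[v,w,h](ρ[h/d](ρ[w/z](ρ[v/x](T)))) → 4
  (R − π[v,w,h](ρ[h/d](ρ[w/z](ρ[v/x](T))))) → 5
  S → 5
  ((R − π[v,w,h](ρ[h/d](ρ[w/z](ρ[v/x](T))))) ⋈[h=a] S) → 3

== RESULT ==
v | w | h | u | a
q | r | 8 | q | 8
t | q | 3 | p | 3
t | r | 3 | p | 3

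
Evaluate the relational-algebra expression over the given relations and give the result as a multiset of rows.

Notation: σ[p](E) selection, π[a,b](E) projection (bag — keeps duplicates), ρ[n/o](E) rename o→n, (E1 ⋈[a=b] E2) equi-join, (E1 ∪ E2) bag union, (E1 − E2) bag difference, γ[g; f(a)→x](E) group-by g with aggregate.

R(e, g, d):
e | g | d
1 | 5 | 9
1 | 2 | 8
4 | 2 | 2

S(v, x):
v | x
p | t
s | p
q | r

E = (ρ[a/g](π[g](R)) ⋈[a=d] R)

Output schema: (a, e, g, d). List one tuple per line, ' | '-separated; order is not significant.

Subexpression sizes:
  R → 3
  π[g](R) → 3
  ρ[a/g](π[g](R)) → 3
  R → 3
  (ρ[a/g](π[g](R)) ⋈[a=d] R) → 2

== RESULT ==
a | e | g | d
2 | 4 | 2 | 2
2 | 4 | 2 | 2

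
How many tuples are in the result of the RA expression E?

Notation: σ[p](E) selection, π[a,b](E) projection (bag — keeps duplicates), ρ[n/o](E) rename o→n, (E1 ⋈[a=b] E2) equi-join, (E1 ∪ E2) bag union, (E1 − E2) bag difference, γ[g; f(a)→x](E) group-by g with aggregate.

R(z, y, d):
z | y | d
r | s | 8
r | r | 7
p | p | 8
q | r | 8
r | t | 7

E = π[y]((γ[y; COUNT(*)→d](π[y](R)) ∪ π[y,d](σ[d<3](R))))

Per-node cardinality:
  R → 5
  π[y](R) → 5
  γ[y; COUNT(*)→d](π[y](R)) → 4
  R → 5
  σ[d<3](R) → 0
  π[y,d](σ[d<3](R)) → 0
  (γ[y; COUNT(*)→d](π[y](R)) ∪ π[y,d](σ[d<3](R))) → 4
  π[y]((γ[y; COUNT(*)→d](π[y](R)) ∪ π[y,d](σ[d<3](R)))) → 4

|E| = 4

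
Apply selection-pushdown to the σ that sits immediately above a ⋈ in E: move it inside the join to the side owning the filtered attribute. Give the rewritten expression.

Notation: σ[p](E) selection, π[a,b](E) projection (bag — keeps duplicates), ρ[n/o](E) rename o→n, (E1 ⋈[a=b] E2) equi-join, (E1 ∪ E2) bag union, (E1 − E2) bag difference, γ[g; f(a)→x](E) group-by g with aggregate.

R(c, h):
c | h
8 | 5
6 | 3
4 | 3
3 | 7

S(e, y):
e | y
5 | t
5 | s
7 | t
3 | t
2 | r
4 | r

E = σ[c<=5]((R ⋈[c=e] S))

σ filters on c, owned by the left side.
E' = (σ[c<=5](R) ⋈[c=e] S)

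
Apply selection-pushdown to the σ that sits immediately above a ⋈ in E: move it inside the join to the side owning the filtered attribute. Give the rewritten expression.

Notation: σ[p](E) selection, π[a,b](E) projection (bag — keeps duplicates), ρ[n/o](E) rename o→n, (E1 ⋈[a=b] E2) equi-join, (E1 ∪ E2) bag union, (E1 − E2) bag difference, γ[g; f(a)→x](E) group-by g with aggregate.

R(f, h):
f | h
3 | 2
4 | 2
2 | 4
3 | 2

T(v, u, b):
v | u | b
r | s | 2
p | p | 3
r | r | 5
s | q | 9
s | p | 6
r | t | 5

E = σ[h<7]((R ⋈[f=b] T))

σ filters on h, owned by the left side.
E' = (σ[h<7](R) ⋈[f=b] T)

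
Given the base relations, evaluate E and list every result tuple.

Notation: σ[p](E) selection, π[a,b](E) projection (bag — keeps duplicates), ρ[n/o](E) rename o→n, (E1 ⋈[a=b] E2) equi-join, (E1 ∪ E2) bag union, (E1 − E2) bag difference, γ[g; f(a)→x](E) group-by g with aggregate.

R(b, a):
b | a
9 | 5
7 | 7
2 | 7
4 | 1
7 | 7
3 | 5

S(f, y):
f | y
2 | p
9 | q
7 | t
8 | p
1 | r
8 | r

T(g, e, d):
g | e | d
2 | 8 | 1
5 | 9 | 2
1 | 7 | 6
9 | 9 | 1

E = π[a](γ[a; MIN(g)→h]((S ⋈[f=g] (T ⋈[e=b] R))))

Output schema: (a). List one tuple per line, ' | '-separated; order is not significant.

Row counts bottom-up:
  S → 6
  T → 4
  R → 6
  (T ⋈[e=b] R) → 4
  (S ⋈[f=g] (T ⋈[e=b] R)) → 3
  γ[a; MIN(g)→h]((S ⋈[f=g] (T ⋈[e=b] R))) → 2
  π[a](γ[a; MIN(g)→h]((S ⋈[f=g] (T ⋈[e=b] R)))) → 2

== RESULT ==
a
5
7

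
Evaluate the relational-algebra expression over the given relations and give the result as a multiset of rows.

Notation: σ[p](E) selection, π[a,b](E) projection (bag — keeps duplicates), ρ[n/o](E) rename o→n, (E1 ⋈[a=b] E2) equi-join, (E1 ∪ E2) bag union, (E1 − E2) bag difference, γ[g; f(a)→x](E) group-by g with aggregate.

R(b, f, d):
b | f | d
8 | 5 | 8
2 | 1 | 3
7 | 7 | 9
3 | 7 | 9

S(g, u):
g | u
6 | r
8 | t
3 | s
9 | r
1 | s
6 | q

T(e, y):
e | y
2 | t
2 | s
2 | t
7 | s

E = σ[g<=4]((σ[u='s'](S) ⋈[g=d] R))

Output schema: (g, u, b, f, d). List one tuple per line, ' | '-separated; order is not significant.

Row counts bottom-up:
  S → 6
  σ[u='s'](S) → 2
  R → 4
  (σ[u='s'](S) ⋈[g=d] R) → 1
  σ[g<=4]((σ[u='s'](S) ⋈[g=d] R)) → 1

== RESULT ==
g | u | b | f | d
3 | s | 2 | 1 | 3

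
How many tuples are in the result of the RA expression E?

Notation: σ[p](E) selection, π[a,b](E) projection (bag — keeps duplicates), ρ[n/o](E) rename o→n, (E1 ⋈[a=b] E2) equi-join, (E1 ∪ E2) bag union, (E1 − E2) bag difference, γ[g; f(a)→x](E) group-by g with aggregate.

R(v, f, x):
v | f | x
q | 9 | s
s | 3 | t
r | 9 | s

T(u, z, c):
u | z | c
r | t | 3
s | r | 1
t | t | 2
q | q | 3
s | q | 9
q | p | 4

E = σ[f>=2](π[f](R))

Stepwise |·|:
  R → 3
  π[f](R) → 3
  σ[f>=2](π[f](R)) → 3

|E| = 3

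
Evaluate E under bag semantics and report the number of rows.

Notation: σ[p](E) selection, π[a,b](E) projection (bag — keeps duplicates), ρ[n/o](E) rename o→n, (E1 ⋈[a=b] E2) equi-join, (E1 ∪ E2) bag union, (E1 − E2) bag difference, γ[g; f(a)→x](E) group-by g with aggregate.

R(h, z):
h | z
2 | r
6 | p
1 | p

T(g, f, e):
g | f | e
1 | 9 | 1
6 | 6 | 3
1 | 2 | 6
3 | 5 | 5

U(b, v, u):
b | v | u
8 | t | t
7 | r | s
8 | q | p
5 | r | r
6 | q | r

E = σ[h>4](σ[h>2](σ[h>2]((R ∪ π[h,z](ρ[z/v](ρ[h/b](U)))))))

Subexpression sizes:
  R → 3
  U → 5
  ρ[h/b](U) → 5
  ρ[z/v](ρ[h/b](U)) → 5
  π[h,z](ρ[z/v](ρ[h/b](U))) → 5
  (R ∪ π[h,z](ρ[z/v](ρ[h/b](U)))) → 8
  σ[h>2]((R ∪ π[h,z](ρ[z/v](ρ[h/b](U))))) → 6
  σ[h>2](σ[h>2]((R ∪ π[h,z](ρ[z/v](ρ[h/b](U)))))) → 6
  σ[h>4](σ[h>2](σ[h>2]((R ∪ π[h,z](ρ[z/v](ρ[h/b](U))))))) → 6

|E| = 6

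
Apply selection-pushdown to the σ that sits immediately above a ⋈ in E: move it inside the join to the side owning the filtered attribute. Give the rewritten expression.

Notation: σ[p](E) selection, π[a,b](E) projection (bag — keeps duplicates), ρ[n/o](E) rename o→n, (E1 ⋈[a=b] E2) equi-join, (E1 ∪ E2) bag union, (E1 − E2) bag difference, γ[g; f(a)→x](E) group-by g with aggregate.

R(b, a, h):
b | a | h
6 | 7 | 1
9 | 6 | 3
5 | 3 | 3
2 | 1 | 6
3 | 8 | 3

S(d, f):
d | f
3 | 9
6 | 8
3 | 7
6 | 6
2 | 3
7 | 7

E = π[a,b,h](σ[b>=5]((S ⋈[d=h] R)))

σ filters on b, owned by the right side.
E' = π[a,b,h]((S ⋈[d=h] σ[b>=5](R)))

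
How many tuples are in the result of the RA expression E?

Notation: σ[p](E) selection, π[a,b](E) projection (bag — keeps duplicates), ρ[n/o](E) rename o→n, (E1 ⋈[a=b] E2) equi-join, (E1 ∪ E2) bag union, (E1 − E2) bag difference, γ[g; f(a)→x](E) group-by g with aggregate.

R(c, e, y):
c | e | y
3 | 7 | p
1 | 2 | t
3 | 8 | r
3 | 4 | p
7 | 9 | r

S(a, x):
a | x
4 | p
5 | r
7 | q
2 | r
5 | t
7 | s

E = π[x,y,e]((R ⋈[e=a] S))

Per-node cardinality:
  R → 5
  S → 6
  (R ⋈[e=a] S) → 4
  π[x,y,e]((R ⋈[e=a] S)) → 4

|E| = 4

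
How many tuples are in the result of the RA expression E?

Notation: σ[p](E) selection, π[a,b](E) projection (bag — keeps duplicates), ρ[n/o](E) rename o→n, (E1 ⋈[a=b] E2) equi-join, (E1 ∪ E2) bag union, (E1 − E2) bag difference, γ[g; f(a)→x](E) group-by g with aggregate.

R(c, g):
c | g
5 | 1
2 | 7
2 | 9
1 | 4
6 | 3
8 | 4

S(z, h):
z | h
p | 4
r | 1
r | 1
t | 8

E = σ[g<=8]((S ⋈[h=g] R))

Stepwise |·|:
  S → 4
  R → 6
  (S ⋈[h=g] R) → 4
  σ[g<=8]((S ⋈[h=g] R)) → 4

|E| = 4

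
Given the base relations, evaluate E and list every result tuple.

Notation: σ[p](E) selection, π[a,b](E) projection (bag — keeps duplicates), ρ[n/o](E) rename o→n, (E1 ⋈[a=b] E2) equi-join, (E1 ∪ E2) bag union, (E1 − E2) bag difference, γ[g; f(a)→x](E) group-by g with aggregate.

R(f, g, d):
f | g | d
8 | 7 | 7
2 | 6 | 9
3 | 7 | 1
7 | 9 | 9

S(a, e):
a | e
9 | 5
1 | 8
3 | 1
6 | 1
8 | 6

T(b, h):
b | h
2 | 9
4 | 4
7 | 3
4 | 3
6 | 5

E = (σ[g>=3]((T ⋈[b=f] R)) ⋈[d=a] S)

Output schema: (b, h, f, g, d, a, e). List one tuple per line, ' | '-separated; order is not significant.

Row counts bottom-up:
  T → 5
  R → 4
  (T ⋈[b=f] R) → 2
  σ[g>=3]((T ⋈[b=f] R)) → 2
  S → 5
  (σ[g>=3]((T ⋈[b=f] R)) ⋈[d=a] S) → 2

== RESULT ==
b | h | f | g | d | a | e
2 | 9 | 2 | 6 | 9 | 9 | 5
7 | 3 | 7 | 9 | 9 | 9 | 5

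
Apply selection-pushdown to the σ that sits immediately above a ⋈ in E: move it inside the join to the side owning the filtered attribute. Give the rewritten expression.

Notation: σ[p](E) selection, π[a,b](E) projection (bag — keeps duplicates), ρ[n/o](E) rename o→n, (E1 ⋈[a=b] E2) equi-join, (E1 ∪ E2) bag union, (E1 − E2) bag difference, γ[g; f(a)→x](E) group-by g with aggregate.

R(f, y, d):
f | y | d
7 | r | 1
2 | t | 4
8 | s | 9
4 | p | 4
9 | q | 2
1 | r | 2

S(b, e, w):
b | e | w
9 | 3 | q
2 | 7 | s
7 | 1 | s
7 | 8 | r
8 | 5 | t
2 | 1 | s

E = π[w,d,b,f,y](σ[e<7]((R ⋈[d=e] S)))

σ filters on e, owned by the right side.
E' = π[w,d,b,f,y]((R ⋈[d=e] σ[e<7](S)))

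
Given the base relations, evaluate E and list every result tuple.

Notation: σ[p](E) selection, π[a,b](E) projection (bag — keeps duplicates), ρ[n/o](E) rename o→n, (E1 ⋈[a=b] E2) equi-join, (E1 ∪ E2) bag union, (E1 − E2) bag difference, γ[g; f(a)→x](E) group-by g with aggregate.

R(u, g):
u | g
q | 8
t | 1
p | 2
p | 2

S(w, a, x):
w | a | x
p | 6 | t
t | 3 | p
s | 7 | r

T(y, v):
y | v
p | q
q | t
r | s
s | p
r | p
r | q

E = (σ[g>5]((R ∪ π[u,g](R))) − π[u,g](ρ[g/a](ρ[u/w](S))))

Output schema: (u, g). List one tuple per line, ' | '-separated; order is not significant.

Stepwise |·|:
  R → 4
  R → 4
  π[u,g](R) → 4
  (R ∪ π[u,g](R)) → 8
  σ[g>5]((R ∪ π[u,g](R))) → 2
  S → 3
  ρ[u/w](S) → 3
  ρ[g/a](ρ[u/w](S)) → 3
  π[u,g](ρ[g/a](ρ[u/w](S))) → 3
  (σ[g>5]((R ∪ π[u,g](R))) − π[u,g](ρ[g/a](ρ[u/w](S)))) → 2

== RESULT ==
u | g
q | 8
q | 8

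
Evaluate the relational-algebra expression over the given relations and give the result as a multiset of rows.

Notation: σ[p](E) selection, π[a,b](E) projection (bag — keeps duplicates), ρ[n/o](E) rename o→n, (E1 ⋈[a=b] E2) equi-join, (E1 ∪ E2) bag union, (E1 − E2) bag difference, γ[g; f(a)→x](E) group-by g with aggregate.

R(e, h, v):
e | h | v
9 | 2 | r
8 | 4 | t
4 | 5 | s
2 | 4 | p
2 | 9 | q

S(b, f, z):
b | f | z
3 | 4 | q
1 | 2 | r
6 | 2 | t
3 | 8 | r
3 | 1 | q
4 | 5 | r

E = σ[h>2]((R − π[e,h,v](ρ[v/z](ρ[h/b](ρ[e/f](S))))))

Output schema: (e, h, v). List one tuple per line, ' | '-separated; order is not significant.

Per-node cardinality:
  R → 5
  S → 6
  ρ[e/f](S) → 6
  ρ[h/b](ρ[e/f](S)) → 6
  ρ[v/z](ρ[h/b](ρ[e/f](S))) → 6
  π[e,h,v](ρ[v/z](ρ[h/b](ρ[e/f](S)))) → 6
  (R − π[e,h,v](ρ[v/z](ρ[h/b](ρ[e/f](S))))) → 5
  σ[h>2]((R − π[e,h,v](ρ[v/z](ρ[h/b](ρ[e/f](S)))))) → 4

== RESULT ==
e | h | v
2 | 4 | p
2 | 9 | q
4 | 5 | s
8 | 4 | t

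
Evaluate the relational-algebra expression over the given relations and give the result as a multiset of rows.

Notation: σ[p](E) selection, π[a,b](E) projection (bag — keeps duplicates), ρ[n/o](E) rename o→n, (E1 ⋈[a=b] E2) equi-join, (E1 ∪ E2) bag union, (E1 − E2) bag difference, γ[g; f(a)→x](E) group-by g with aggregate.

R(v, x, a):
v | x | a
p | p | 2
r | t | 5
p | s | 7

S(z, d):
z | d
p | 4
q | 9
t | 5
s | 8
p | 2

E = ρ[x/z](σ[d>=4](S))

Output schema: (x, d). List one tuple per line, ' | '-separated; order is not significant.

Per-node cardinality:
  S → 5
  σ[d>=4](S) → 4
  ρ[x/z](σ[d>=4](S)) → 4

== RESULT ==
x | d
p | 4
q | 9
s | 8
t | 5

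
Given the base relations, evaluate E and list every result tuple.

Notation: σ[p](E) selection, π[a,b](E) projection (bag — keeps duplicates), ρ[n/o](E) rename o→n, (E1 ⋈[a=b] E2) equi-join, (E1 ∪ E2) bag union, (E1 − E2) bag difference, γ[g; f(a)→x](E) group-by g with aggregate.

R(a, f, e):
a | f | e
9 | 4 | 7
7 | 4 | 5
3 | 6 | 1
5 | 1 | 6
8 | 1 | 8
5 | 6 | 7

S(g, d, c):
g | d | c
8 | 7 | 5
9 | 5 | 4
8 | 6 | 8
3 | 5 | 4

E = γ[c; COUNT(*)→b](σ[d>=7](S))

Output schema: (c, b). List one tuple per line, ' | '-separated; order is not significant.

Row counts bottom-up:
  S → 4
  σ[d>=7](S) → 1
  γ[c; COUNT(*)→b](σ[d>=7](S)) → 1

== RESULT ==
c | b
5 | 1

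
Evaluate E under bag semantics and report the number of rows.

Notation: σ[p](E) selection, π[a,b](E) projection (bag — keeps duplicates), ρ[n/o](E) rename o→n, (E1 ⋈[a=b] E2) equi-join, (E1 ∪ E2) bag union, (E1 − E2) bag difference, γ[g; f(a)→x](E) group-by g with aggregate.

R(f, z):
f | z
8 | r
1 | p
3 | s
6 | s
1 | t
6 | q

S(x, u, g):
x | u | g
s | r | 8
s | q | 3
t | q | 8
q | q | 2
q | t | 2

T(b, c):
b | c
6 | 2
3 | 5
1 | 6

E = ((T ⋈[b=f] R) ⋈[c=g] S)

Subexpression sizes:
  T → 3
  R → 6
  (T ⋈[b=f] R) → 5
  S → 5
  ((T ⋈[b=f] R) ⋈[c=g] S) → 4

|E| = 4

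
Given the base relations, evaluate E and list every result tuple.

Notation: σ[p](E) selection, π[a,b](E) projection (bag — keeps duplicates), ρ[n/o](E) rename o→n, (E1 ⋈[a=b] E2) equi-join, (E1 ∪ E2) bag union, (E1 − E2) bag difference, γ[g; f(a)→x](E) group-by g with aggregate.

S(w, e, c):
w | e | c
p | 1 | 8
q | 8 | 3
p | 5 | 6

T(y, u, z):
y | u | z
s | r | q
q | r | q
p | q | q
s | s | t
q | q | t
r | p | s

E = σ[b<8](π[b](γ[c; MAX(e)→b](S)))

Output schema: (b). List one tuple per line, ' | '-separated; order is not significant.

Per-node cardinality:
  S → 3
  γ[c; MAX(e)→b](S) → 3
  π[b](γ[c; MAX(e)→b](S)) → 3
  σ[b<8](π[b](γ[c; MAX(e)→b](S))) → 2

== RESULT ==
b
1
5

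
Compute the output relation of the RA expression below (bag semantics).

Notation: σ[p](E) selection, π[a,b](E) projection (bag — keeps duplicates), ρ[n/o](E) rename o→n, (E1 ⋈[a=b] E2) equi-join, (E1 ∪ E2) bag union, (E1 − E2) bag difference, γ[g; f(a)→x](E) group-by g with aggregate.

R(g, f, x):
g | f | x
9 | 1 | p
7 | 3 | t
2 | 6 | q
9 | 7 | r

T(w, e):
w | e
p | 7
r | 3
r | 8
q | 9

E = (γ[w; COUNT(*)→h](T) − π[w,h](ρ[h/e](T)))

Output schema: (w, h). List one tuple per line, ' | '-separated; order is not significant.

Stepwise |·|:
  T → 4
  γ[w; COUNT(*)→h](T) → 3
  T → 4
  ρ[h/e](T) → 4
  π[w,h](ρ[h/e](T)) → 4
  (γ[w; COUNT(*)→h](T) − π[w,h](ρ[h/e](T))) → 3

== RESULT ==
w | h
p | 1
q | 1
r | 2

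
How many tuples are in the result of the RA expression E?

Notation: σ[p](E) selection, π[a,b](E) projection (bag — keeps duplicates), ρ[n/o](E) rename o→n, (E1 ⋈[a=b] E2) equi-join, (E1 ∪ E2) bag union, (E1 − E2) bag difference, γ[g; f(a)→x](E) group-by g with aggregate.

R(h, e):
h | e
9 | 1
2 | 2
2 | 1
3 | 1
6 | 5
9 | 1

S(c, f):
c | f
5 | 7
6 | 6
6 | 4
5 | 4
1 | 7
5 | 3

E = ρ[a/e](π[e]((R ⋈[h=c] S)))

Stepwise |·|:
  R → 6
  S → 6
  (R ⋈[h=c] S) → 2
  π[e]((R ⋈[h=c] S)) → 2
  ρ[a/e](π[e]((R ⋈[h=c] S))) → 2

|E| = 2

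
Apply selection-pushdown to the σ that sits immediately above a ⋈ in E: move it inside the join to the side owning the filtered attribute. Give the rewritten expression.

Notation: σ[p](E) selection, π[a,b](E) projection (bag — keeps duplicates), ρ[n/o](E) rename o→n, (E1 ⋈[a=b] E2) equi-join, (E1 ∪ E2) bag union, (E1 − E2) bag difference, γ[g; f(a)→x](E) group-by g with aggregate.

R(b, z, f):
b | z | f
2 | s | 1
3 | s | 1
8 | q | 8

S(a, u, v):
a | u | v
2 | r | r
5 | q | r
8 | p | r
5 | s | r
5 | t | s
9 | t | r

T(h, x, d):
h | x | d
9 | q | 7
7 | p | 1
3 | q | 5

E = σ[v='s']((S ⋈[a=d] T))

σ filters on v, owned by the left side.
E' = (σ[v='s'](S) ⋈[a=d] T)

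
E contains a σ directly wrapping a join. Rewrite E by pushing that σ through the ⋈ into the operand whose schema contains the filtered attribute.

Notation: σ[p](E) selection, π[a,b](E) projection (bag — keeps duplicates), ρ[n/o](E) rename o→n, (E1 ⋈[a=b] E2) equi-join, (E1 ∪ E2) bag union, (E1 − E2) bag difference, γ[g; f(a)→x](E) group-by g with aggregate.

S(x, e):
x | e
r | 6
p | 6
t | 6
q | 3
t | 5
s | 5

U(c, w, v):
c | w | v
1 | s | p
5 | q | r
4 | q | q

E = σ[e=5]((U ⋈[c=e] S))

σ filters on e, owned by the right side.
E' = (U ⋈[c=e] σ[e=5](S))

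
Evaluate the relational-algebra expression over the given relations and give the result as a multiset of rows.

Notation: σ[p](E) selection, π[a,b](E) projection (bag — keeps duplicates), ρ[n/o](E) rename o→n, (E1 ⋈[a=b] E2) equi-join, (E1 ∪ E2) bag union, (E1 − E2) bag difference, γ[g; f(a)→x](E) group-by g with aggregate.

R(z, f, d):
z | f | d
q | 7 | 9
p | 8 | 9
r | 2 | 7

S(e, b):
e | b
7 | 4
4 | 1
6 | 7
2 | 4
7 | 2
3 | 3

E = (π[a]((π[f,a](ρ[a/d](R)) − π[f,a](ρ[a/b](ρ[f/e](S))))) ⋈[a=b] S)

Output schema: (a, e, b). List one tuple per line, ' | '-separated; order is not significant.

Subexpression sizes:
  R → 3
  ρ[a/d](R) → 3
  π[f,a](ρ[a/d](R)) → 3
  S → 6
  ρ[f/e](S) → 6
  ρ[a/b](ρ[f/e](S)) → 6
  π[f,a](ρ[a/b](ρ[f/e](S))) → 6
  (π[f,a](ρ[a/d](R)) − π[f,a](ρ[a/b](ρ[f/e](S)))) → 3
  π[a]((π[f,a](ρ[a/d](R)) − π[f,a](ρ[a/b](ρ[f/e](S))))) → 3
  S → 6
  (π[a]((π[f,a](ρ[a/d](R)) − π[f,a](ρ[a/b](ρ[f/e](S))))) ⋈[a=b] S) → 1

== RESULT ==
a | e | b
7 | 6 | 7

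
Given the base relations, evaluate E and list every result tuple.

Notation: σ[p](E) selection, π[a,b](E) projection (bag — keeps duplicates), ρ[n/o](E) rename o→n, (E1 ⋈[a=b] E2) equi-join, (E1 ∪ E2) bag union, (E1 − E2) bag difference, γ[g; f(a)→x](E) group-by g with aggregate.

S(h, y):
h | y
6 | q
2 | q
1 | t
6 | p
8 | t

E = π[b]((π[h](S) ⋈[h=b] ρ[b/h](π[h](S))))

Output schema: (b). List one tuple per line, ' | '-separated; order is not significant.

Stepwise |·|:
  S → 5
  π[h](S) → 5
  S → 5
  π[h](S) → 5
  ρ[b/h](π[h](S)) → 5
  (π[h](S) ⋈[h=b] ρ[b/h](π[h](S))) → 7
  π[b]((π[h](S) ⋈[h=b] ρ[b/h](π[h](S)))) → 7

== RESULT ==
b
1
2
6
6
6
6
8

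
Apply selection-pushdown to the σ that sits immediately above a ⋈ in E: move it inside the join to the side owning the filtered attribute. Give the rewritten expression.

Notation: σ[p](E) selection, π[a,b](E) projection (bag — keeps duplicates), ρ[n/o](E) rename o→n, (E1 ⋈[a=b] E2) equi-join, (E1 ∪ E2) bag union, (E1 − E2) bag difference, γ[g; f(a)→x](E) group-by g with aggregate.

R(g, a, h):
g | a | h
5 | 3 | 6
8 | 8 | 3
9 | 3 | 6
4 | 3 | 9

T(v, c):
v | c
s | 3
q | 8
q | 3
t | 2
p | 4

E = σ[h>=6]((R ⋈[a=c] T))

σ filters on h, owned by the left side.
E' = (σ[h>=6](R) ⋈[a=c] T)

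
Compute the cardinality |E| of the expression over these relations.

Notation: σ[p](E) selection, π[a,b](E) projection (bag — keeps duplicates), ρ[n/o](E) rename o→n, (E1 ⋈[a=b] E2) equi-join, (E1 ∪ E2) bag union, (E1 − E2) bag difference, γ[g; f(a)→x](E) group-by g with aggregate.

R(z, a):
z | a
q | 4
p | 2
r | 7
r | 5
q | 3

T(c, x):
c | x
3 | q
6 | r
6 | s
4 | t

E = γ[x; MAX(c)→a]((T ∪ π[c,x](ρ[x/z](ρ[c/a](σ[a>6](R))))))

Stepwise |·|:
  T → 4
  R → 5
  σ[a>6](R) → 1
  ρ[c/a](σ[a>6](R)) → 1
  ρ[x/z](ρ[c/a](σ[a>6](R))) → 1
  π[c,x](ρ[x/z](ρ[c/a](σ[a>6](R)))) → 1
  (T ∪ π[c,x](ρ[x/z](ρ[c/a](σ[a>6](R))))) → 5
  γ[x; MAX(c)→a]((T ∪ π[c,x](ρ[x/z](ρ[c/a](σ[a>6](R)))))) → 4

|E| = 4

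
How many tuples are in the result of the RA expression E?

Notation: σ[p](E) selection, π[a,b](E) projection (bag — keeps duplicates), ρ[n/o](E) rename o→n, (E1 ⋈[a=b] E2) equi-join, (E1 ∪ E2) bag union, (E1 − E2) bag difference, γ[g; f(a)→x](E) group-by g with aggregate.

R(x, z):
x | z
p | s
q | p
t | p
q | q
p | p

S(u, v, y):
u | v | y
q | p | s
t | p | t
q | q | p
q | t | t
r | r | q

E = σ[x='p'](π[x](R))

Stepwise |·|:
  R → 5
  π[x](R) → 5
  σ[x='p'](π[x](R)) → 2

|E| = 2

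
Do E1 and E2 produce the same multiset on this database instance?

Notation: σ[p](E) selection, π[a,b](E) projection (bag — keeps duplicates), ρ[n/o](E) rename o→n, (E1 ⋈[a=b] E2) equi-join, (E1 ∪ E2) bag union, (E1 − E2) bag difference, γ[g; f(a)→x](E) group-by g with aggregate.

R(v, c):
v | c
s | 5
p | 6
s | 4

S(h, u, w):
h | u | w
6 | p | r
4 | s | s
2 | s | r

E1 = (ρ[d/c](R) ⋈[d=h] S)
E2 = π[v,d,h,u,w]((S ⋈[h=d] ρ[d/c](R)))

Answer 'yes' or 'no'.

E1 row counts bottom-up:
  R → 3
  ρ[d/c](R) → 3
  S → 3
  (ρ[d/c](R) ⋈[d=h] S) → 2
E2 row counts bottom-up:
  S → 3
  R → 3
  ρ[d/c](R) → 3
  (S ⋈[h=d] ρ[d/c](R)) → 2
  π[v,d,h,u,w]((S ⋈[h=d] ρ[d/c](R))) → 2

E1 and E2 produce the same multiset:
v | d | h | u | w
p | 6 | 6 | p | r
s | 4 | 4 | s | s

yes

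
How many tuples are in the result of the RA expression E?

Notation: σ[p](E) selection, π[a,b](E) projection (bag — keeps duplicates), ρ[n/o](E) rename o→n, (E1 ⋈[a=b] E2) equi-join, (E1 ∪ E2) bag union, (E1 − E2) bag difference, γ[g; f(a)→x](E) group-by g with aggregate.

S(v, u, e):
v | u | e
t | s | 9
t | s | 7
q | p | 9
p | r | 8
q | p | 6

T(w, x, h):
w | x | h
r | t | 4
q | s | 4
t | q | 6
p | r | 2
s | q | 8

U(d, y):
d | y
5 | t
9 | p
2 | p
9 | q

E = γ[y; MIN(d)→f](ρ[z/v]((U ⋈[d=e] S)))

Row counts bottom-up:
  U → 4
  S → 5
  (U ⋈[d=e] S) → 4
  ρ[z/v]((U ⋈[d=e] S)) → 4
  γ[y; MIN(d)→f](ρ[z/v]((U ⋈[d=e] S))) → 2

|E| = 2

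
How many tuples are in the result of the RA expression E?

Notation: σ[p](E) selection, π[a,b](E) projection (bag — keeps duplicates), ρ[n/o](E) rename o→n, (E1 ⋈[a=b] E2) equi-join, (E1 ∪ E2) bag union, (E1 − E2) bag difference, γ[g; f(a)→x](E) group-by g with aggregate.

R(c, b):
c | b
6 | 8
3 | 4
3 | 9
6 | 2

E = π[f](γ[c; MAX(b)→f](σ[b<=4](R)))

Per-node cardinality:
  R → 4
  σ[b<=4](R) → 2
  γ[c; MAX(b)→f](σ[b<=4](R)) → 2
  π[f](γ[c; MAX(b)→f](σ[b<=4](R))) → 2

|E| = 2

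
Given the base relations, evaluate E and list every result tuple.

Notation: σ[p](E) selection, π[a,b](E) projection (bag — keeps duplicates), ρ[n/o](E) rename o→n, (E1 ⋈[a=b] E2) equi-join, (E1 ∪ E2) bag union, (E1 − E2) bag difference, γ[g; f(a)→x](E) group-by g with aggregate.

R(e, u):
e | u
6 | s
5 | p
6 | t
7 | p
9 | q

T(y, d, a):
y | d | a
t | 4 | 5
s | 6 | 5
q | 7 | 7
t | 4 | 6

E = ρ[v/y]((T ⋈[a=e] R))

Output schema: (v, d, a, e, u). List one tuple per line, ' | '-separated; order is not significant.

Stepwise |·|:
  T → 4
  R → 5
  (T ⋈[a=e] R) → 5
  ρ[v/y]((T ⋈[a=e] R)) → 5

== RESULT ==
v | d | a | e | u
q | 7 | 7 | 7 | p
s | 6 | 5 | 5 | p
t | 4 | 5 | 5 | p
t | 4 | 6 | 6 | s
t | 4 | 6 | 6 | t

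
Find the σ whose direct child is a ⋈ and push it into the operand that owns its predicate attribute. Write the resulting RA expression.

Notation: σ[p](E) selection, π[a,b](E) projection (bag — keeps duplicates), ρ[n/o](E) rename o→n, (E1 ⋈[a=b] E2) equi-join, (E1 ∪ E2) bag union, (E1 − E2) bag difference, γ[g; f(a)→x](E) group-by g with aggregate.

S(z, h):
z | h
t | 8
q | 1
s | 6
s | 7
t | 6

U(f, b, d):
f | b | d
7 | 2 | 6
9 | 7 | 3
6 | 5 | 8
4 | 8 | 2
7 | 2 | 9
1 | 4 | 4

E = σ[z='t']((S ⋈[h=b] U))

σ filters on z, owned by the left side.
E' = (σ[z='t'](S) ⋈[h=b] U)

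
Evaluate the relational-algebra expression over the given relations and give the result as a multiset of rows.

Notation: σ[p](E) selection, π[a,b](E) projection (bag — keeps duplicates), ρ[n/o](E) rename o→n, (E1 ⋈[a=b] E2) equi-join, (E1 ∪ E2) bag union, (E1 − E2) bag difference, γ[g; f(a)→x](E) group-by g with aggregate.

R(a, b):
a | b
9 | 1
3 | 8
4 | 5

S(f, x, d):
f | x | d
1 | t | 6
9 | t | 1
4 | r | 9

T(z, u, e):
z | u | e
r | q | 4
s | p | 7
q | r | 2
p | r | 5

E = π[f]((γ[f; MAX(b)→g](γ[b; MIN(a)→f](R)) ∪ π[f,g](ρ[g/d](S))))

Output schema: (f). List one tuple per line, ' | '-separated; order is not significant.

Stepwise |·|:
  R → 3
  γ[b; MIN(a)→f](R) → 3
  γ[f; MAX(b)→g](γ[b; MIN(a)→f](R)) → 3
  S → 3
  ρ[g/d](S) → 3
  π[f,g](ρ[g/d](S)) → 3
  (γ[f; MAX(b)→g](γ[b; MIN(a)→f](R)) ∪ π[f,g](ρ[g/d](S))) → 6
  π[f]((γ[f; MAX(b)→g](γ[b; MIN(a)→f](R)) ∪ π[f,g](ρ[g/d](S)))) → 6

== RESULT ==
f
1
3
4
4
9
9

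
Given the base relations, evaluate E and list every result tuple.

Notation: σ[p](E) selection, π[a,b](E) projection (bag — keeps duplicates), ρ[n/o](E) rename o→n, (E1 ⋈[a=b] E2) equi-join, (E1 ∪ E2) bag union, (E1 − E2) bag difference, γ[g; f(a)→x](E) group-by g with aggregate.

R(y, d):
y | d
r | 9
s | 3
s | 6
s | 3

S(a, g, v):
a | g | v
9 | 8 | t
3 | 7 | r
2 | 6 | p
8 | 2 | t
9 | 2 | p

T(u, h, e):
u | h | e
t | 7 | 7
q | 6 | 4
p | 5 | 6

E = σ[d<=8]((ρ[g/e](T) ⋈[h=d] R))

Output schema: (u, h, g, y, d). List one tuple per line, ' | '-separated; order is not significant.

Subexpression sizes:
  T → 3
  ρ[g/e](T) → 3
  R → 4
  (ρ[g/e](T) ⋈[h=d] R) → 1
  σ[d<=8]((ρ[g/e](T) ⋈[h=d] R)) → 1

== RESULT ==
u | h | g | y | d
q | 6 | 4 | s | 6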